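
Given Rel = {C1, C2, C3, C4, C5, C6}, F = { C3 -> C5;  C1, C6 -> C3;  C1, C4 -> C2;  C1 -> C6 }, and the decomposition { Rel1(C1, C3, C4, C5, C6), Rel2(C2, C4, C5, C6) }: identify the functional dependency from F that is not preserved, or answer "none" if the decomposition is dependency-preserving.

Check C1, C4 → C2: no single fragment contains all of {C1, C2, C4}, and the restricted closure of {C1, C4} across the fragments never reaches {C2}.
C3 → C5 is preserved.
C1, C6 → C3 is preserved.
C1 → C6 is preserved.

C1, C4 -> C2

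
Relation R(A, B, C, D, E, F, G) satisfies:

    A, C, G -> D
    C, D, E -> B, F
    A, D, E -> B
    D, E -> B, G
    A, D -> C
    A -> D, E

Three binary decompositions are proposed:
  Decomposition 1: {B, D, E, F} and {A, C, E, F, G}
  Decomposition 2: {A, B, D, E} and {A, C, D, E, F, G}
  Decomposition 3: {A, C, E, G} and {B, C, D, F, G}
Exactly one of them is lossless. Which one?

Decomposition 1: common = {E, F}, closure = {E, F} → lossy.
Decomposition 2: common = {A, D, E}, closure = {A, B, C, D, E, F, G} → lossless.
Decomposition 3: common = {C, G}, closure = {C, G} → lossy.

Decomposition 2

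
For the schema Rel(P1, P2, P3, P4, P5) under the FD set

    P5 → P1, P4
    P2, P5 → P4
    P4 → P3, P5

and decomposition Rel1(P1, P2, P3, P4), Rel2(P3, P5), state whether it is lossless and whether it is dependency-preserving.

Lossless test: (P3)⁺ = {P3}, which is a superkey of neither fragment — lossy.
Dependency preservation: the restricted closure of {P5} across the fragments never reaches {P1, P4}, so P5 → P1, P4 cannot be enforced without a join — not preserved.

lossy and not dependency-preserving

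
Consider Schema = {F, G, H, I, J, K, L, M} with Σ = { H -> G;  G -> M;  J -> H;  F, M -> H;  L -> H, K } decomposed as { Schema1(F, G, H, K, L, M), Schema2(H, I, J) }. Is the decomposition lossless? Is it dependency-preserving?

Lossless test: (H)⁺ = {G, H, M}, which is a superkey of neither fragment — lossy.
Dependency preservation: every FD's attributes lie within a single fragment, so each can be enforced locally — preserved.

lossy but dependency-preserving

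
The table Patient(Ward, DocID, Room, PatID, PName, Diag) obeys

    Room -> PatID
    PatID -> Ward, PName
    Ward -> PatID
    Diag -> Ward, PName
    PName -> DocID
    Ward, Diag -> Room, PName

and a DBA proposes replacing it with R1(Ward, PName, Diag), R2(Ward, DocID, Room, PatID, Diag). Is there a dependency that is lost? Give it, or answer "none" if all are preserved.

Check PName → DocID: no single fragment contains all of {DocID, PName}, and the restricted closure of {PName} across the fragments never reaches {DocID}.
Room → PatID is preserved.
PatID → Ward, PName is preserved.
Ward → PatID is preserved.
Diag → Ward, PName is preserved.
Ward, Diag → Room, PName is preserved.

PName -> DocID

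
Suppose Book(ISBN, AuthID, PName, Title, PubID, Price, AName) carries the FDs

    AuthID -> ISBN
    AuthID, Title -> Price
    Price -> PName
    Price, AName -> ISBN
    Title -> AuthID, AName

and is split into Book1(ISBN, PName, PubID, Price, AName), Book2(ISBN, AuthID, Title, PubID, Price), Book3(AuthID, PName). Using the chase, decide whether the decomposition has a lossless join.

Chase test. Columns are ISBN, AuthID, PName, Title, PubID, Price, AName; row i has aⱼ where attribute j ∈ Booki, else bᵢⱼ.
Initial tableau (one row per fragment):
  row 1: a1 b12 a3 b14 a5 a6 a7
  row 2: a1 a2 b23 a4 a5 a6 b27
  row 3: b31 a2 a3 b34 b35 b36 b37
Rows 2 and 3 agree on AuthID; apply AuthID→ISBN and equate their ISBN entries.
Rows 1 and 2 agree on Price; apply Price→PName and equate their PName entries.
No row becomes fully distinguished — the join is lossy.

No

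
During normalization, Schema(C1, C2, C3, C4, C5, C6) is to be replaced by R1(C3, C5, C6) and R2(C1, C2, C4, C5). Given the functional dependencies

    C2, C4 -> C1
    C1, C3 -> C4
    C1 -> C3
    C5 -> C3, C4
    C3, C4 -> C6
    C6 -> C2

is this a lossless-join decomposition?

Common attributes: R1 ∩ R2 = {C5}.
Closure of {C5}: C5 → C3, C4 applies, adding C3, C4; C3, C4 → C6 applies, adding C6; C6 → C2 applies, adding C2; C2, C4 → C1 applies, adding C1. So (C5)⁺ = {C1, C2, C3, C4, C5, C6}.
This closure contains every attribute of R1, so R1 ∩ R2 → R1. The join is lossless.

Yes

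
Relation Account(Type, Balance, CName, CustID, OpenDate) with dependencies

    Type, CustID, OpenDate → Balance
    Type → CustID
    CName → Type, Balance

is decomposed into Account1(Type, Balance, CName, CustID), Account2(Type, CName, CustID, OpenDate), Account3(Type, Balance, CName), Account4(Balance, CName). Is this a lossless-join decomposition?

Yes

Chase test. Columns are Type, Balance, CName, CustID, OpenDate; row i has aⱼ where attribute j ∈ Accounti, else bᵢⱼ.
Initial tableau (one row per fragment):
  row 1: a1 a2 a3 a4 b15
  row 2: a1 b22 a3 a4 a5
  row 3: a1 a2 a3 b34 b35
  row 4: b41 a2 a3 b44 b45
Rows 1 and 3 agree on Type; apply Type→CustID and equate their CustID entries.
Rows 1 and 2 agree on CName; apply CName→Type, Balance and equate their Type, Balance entries.
Rows 1 and 4 agree on CName; apply CName→Type, Balance and equate their Type, Balance entries.
Rows 1 and 4 agree on Type; apply Type→CustID and equate their CustID entries.
Row 2 is now all distinguished symbols — the join is lossless.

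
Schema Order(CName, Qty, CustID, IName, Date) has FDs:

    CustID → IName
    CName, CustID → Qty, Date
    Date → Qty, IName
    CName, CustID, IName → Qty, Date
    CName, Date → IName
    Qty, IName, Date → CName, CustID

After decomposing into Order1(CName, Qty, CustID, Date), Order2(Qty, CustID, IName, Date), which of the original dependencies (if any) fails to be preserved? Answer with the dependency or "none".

none

CustID → IName lies within Order2.
CName, CustID → Qty, Date lies within Order1.
Date → Qty, IName lies within Order2.
CName, CustID, IName → Qty, Date: restricted closure across fragments reaches Qty, Date.
CName, Date → IName: restricted closure across fragments reaches IName.
Qty, IName, Date → CName, CustID: restricted closure across fragments reaches CName, CustID.
Every dependency is enforceable on the fragments, so the decomposition is dependency-preserving.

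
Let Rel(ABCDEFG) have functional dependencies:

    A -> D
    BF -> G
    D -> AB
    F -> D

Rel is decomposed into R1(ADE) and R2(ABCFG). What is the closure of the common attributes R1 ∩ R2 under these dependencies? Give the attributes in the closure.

R1 ∩ R2 = {A}.
A → D applies, adding D
D → AB applies, adding B
Closure: {ABD}.

ABD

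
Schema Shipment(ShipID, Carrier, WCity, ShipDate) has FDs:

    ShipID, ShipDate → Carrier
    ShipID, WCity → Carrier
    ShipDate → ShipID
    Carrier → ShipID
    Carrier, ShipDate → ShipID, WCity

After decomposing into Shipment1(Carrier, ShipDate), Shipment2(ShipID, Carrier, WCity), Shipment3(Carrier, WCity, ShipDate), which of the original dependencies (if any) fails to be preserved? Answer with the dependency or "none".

ShipID, ShipDate → Carrier: restricted closure across fragments reaches Carrier.
ShipID, WCity → Carrier lies within Shipment2.
ShipDate → ShipID: restricted closure across fragments reaches ShipID.
Carrier → ShipID lies within Shipment2.
Carrier, ShipDate → ShipID, WCity: restricted closure across fragments reaches ShipID, WCity.
Every dependency is enforceable on the fragments, so the decomposition is dependency-preserving.

none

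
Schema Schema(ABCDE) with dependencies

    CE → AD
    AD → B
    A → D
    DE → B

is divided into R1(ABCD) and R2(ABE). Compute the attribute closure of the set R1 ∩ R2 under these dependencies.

ABD

R1 ∩ R2 = {AB}.
A → D applies, adding D
Closure: {ABD}.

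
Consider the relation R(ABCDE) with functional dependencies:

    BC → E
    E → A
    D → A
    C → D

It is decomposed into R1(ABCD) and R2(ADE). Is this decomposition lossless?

No

Common attributes: R1 ∩ R2 = {AD}.
No dependency enlarges {AD}, so (AD)⁺ = {AD}.
The closure contains neither all of R1 = {ABCD} nor all of R2 = {ADE}, so the common attributes are not a superkey of either fragment. The join is lossy.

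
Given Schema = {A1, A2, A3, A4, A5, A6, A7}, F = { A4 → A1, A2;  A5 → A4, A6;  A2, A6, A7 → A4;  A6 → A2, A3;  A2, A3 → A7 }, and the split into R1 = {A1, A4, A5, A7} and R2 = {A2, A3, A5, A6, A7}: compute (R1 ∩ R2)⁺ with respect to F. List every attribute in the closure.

A1, A2, A3, A4, A5, A6, A7

R1 ∩ R2 = {A5, A7}.
A5 → A4, A6 applies, adding A4, A6
A6 → A2, A3 applies, adding A2, A3
A4 → A1, A2 applies, adding A1
Closure: {A1, A2, A3, A4, A5, A6, A7}.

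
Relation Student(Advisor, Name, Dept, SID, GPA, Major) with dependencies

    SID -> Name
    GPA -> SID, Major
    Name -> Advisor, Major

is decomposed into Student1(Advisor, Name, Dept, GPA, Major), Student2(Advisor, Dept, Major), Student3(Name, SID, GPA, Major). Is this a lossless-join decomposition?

Chase test. Columns are Advisor, Name, Dept, SID, GPA, Major; row i has aⱼ where attribute j ∈ Studenti, else bᵢⱼ.
Initial tableau (one row per fragment):
  row 1: a1 a2 a3 b14 a5 a6
  row 2: a1 b22 a3 b24 b25 a6
  row 3: b31 a2 b33 a4 a5 a6
Rows 1 and 3 agree on GPA; apply GPA→SID, Major and equate their SID, Major entries.
Rows 1 and 3 agree on Name; apply Name→Advisor, Major and equate their Advisor, Major entries.
Row 1 is now all distinguished symbols — the join is lossless.

Yes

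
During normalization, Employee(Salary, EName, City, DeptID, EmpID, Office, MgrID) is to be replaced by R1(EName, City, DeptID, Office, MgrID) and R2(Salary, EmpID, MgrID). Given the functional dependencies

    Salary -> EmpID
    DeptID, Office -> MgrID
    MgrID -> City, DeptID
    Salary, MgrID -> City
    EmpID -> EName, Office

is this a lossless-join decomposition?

Common attributes: R1 ∩ R2 = {MgrID}.
Closure of {MgrID}: MgrID → City, DeptID applies, adding City, DeptID. So (MgrID)⁺ = {City, DeptID, MgrID}.
The closure contains neither all of R1 = {EName, City, DeptID, Office, MgrID} nor all of R2 = {Salary, EmpID, MgrID}, so the common attributes are not a superkey of either fragment. The join is lossy.

No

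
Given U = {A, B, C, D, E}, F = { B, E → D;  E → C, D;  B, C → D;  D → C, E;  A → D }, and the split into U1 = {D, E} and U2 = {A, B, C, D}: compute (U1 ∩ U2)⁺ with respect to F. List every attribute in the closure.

C, D, E

U1 ∩ U2 = {D}.
D → C, E applies, adding C, E
Closure: {C, D, E}.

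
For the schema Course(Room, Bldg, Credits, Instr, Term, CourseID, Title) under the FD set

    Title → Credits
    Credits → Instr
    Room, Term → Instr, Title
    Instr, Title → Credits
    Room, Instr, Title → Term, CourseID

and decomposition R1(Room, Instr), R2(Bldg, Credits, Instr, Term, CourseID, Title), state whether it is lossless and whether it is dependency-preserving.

Lossless test: (Instr)⁺ = {Instr}, which is a superkey of neither fragment — lossy.
Dependency preservation: the restricted closure of {Room, Term} across the fragments never reaches {Instr, Title}, so Room, Term → Instr, Title cannot be enforced without a join — not preserved.

lossy and not dependency-preserving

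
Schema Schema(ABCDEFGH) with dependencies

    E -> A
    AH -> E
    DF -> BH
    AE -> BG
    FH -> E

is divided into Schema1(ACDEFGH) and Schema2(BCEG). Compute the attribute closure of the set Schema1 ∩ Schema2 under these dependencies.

Schema1 ∩ Schema2 = {CEG}.
E → A applies, adding A
AE → BG applies, adding B
Closure: {ABCEG}.

ABCEG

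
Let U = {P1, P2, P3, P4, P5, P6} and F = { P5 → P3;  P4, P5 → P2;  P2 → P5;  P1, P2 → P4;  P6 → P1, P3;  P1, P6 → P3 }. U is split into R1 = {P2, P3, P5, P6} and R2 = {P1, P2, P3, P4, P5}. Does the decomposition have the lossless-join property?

No

Common attributes: R1 ∩ R2 = {P2, P3, P5}.
No dependency enlarges {P2, P3, P5}, so (P2, P3, P5)⁺ = {P2, P3, P5}.
The closure contains neither all of R1 = {P2, P3, P5, P6} nor all of R2 = {P1, P2, P3, P4, P5}, so the common attributes are not a superkey of either fragment. The join is lossy.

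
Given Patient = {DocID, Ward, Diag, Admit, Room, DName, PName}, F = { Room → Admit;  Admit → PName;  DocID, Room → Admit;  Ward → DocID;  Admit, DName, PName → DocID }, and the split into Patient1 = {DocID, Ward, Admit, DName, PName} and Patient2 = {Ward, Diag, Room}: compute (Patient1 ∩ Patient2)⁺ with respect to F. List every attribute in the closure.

Patient1 ∩ Patient2 = {Ward}.
Ward → DocID applies, adding DocID
Closure: {DocID, Ward}.

DocID, Ward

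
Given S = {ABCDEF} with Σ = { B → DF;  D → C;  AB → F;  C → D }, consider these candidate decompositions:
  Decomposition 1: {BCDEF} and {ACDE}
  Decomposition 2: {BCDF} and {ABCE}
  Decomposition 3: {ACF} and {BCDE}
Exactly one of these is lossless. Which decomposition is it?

Decomposition 1: common = {CDE}, closure = {CDE} → lossy.
Decomposition 2: common = {BC}, closure = {BCDF} → lossless.
Decomposition 3: common = {C}, closure = {CD} → lossy.

Decomposition 2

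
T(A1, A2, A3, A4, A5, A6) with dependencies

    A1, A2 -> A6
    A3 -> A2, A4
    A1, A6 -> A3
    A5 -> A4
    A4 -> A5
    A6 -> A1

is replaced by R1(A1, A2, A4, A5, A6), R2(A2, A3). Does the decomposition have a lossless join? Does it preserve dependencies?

Lossless test: (A2)⁺ = {A2}, which is a superkey of neither fragment — lossy.
Dependency preservation: the restricted closure of {A3} across the fragments never reaches {A2, A4}, so A3 → A2, A4 cannot be enforced without a join — not preserved.

lossy and not dependency-preserving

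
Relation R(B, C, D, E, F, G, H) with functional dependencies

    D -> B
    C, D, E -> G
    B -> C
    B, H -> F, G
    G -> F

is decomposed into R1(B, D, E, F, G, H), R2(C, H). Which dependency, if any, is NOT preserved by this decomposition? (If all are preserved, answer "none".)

B -> C

Check B → C: no single fragment contains all of {B, C}, and the restricted closure of {B} across the fragments never reaches {C}.
D → B is preserved.
C, D, E → G is preserved.
B, H → F, G is preserved.
G → F is preserved.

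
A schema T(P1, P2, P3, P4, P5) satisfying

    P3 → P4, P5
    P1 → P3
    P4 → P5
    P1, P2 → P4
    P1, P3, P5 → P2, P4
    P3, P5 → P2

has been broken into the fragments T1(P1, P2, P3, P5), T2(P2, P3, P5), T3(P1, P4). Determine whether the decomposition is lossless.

Chase test. Columns are P1, P2, P3, P4, P5; row i has aⱼ where attribute j ∈ Ti, else bᵢⱼ.
Initial tableau (one row per fragment):
  row 1: a1 a2 a3 b14 a5
  row 2: b21 a2 a3 b24 a5
  row 3: a1 b32 b33 a4 b35
Rows 1 and 2 agree on P3; apply P3→P4, P5 and equate their P4, P5 entries.
Rows 1 and 3 agree on P1; apply P1→P3 and equate their P3 entries.
Rows 1 and 3 agree on P3; apply P3→P4, P5 and equate their P4, P5 entries.
Rows 1 and 3 agree on P1, P3, P5; apply P1, P3, P5→P2, P4 and equate their P2, P4 entries.
Row 1 is now all distinguished symbols — the join is lossless.

Yes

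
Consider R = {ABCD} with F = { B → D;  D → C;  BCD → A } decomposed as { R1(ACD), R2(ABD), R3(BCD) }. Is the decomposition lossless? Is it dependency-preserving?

Lossless test (chase): Rows 1 and 2 agree on D; apply D→C and equate their C entries. Rows 2 and 3 agree on BCD; apply BCD→A and equate their A entries. Row 2 is now all distinguished symbols — the join is lossless.
Dependency preservation: BCD → A is not contained in any single fragment, but the restricted closure of its left-hand side across the fragments still reaches the right-hand side; the remaining FDs each lie inside some fragment. All dependencies are preserved.

lossless and dependency-preserving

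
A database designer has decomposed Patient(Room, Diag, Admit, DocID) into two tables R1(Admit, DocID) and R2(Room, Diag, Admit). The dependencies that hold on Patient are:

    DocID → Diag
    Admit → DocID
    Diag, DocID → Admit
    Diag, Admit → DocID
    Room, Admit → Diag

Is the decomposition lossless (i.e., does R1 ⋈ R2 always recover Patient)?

Common attributes: R1 ∩ R2 = {Admit}.
Closure of {Admit}: Admit → DocID applies, adding DocID; DocID → Diag applies, adding Diag. So (Admit)⁺ = {Diag, Admit, DocID}.
This closure contains every attribute of R1, so R1 ∩ R2 → R1. The join is lossless.

Yes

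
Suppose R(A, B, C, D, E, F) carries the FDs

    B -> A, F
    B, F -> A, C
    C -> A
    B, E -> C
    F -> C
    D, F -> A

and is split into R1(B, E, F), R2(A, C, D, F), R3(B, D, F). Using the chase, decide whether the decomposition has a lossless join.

Chase test. Columns are A, B, C, D, E, F; row i has aⱼ where attribute j ∈ Ri, else bᵢⱼ.
Initial tableau (one row per fragment):
  row 1: b11 a2 b13 b14 a5 a6
  row 2: a1 b22 a3 a4 b25 a6
  row 3: b31 a2 b33 a4 b35 a6
Rows 1 and 3 agree on B; apply B→A, F and equate their A, F entries.
Rows 1 and 3 agree on B, F; apply B, F→A, C and equate their A, C entries.
Rows 1 and 2 agree on F; apply F→C and equate their C entries.
Rows 2 and 3 agree on D, F; apply D, F→A and equate their A entries.
No row becomes fully distinguished — the join is lossy.

No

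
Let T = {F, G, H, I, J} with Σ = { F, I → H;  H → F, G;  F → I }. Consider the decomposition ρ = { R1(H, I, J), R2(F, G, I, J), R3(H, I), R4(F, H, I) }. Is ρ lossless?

Yes

Chase test. Columns are F, G, H, I, J; row i has aⱼ where attribute j ∈ Ri, else bᵢⱼ.
Initial tableau (one row per fragment):
  row 1: b11 b12 a3 a4 a5
  row 2: a1 a2 b23 a4 a5
  row 3: b31 b32 a3 a4 b35
  row 4: a1 b42 a3 a4 b45
Rows 2 and 4 agree on F, I; apply F, I→H and equate their H entries.
Rows 1 and 2 agree on H; apply H→F, G and equate their F, G entries.
Rows 1 and 3 agree on H; apply H→F, G and equate their F, G entries.
Rows 1 and 4 agree on H; apply H→F, G and equate their F, G entries.
Row 1 is now all distinguished symbols — the join is lossless.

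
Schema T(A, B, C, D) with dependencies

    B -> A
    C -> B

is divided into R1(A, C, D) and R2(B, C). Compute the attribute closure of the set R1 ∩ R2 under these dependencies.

R1 ∩ R2 = {C}.
C → B applies, adding B
B → A applies, adding A
Closure: {A, B, C}.

A, B, C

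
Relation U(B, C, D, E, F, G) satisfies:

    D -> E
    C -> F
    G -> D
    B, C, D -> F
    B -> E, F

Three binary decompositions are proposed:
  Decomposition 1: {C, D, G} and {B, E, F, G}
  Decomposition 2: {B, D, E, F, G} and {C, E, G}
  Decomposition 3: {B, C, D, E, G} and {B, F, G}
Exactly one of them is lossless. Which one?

Decomposition 1: common = {G}, closure = {D, E, G} → lossy.
Decomposition 2: common = {E, G}, closure = {D, E, G} → lossy.
Decomposition 3: common = {B, G}, closure = {B, D, E, F, G} → lossless.

Decomposition 3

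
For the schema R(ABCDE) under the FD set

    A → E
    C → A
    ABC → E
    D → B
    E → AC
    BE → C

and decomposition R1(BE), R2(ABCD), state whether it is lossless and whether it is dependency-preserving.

Lossless test: (B)⁺ = {B}, which is a superkey of neither fragment — lossy.
Dependency preservation: the restricted closure of {A} across the fragments never reaches {E}, so A → E cannot be enforced without a join — not preserved.

lossy and not dependency-preserving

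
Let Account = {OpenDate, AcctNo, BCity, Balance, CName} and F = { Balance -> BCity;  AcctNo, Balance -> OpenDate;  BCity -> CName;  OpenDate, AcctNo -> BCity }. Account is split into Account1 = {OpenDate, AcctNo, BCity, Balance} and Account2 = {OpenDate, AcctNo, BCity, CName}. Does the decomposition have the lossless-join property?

Common attributes: Account1 ∩ Account2 = {OpenDate, AcctNo, BCity}.
Closure of {OpenDate, AcctNo, BCity}: BCity → CName applies, adding CName. So (OpenDate, AcctNo, BCity)⁺ = {OpenDate, AcctNo, BCity, CName}.
This closure contains every attribute of Account2, so Account1 ∩ Account2 → Account2. The join is lossless.

Yes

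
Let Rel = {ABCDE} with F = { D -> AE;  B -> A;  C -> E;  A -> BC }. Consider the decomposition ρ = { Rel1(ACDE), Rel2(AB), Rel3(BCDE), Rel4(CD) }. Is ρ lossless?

Yes

Chase test. Columns are ABCDE; row i has aⱼ where attribute j ∈ Reli, else bᵢⱼ.
Initial tableau (one row per fragment):
  row 1: a1 b12 a3 a4 a5
  row 2: a1 a2 b23 b24 b25
  row 3: b31 a2 a3 a4 a5
  row 4: b41 b42 a3 a4 b45
Rows 1 and 3 agree on D; apply D→AE and equate their AE entries.
Rows 1 and 4 agree on D; apply D→AE and equate their AE entries.
Rows 1 and 2 agree on A; apply A→BC and equate their BC entries.
Rows 1 and 4 agree on A; apply A→BC and equate their BC entries.
Rows 1 and 2 agree on C; apply C→E and equate their E entries.
Row 1 is now all distinguished symbols — the join is lossless.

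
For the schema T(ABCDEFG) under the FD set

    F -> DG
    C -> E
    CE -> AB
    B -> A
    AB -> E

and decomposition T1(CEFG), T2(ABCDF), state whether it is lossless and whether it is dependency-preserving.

lossless but not dependency-preserving

Lossless test: (CF)⁺ = {ABCDEFG}, which contains all of one fragment — lossless.
Dependency preservation: the restricted closure of {AB} across the fragments never reaches {E}, so AB → E cannot be enforced without a join — not preserved.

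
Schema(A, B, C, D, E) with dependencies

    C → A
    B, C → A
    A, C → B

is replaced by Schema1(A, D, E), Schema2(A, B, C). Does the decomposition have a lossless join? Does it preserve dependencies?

Lossless test: (A)⁺ = {A}, which is a superkey of neither fragment — lossy.
Dependency preservation: every FD's attributes lie within a single fragment, so each can be enforced locally — preserved.

lossy but dependency-preserving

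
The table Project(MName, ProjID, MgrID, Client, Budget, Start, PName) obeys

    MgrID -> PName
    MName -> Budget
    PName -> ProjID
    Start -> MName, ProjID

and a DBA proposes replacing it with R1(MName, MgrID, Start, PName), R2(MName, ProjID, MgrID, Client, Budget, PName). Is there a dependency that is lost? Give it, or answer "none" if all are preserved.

Start -> MName, ProjID

Check Start → MName, ProjID: no single fragment contains all of {MName, ProjID, Start}, and the restricted closure of {Start} across the fragments never reaches {MName, ProjID}.
MgrID → PName is preserved.
MName → Budget is preserved.
PName → ProjID is preserved.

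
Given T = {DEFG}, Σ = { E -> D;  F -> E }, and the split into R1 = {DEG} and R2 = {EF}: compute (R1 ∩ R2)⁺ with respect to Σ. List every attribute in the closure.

R1 ∩ R2 = {E}.
E → D applies, adding D
Closure: {DE}.

DE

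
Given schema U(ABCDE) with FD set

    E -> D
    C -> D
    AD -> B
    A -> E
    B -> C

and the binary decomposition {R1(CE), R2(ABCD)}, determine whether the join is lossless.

No

Common attributes: R1 ∩ R2 = {C}.
Closure of {C}: C → D applies, adding D. So (C)⁺ = {CD}.
The closure contains neither all of R1 = {CE} nor all of R2 = {ABCD}, so the common attributes are not a superkey of either fragment. The join is lossy.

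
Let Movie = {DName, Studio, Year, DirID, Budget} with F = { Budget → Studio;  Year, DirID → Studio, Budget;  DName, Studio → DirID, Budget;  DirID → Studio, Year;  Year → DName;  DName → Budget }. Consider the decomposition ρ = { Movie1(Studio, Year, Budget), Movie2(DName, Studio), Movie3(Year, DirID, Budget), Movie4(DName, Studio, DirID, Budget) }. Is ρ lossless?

Yes

Chase test. Columns are DName, Studio, Year, DirID, Budget; row i has aⱼ where attribute j ∈ Moviei, else bᵢⱼ.
Initial tableau (one row per fragment):
  row 1: b11 a2 a3 b14 a5
  row 2: a1 a2 b23 b24 b25
  row 3: b31 b32 a3 a4 a5
  row 4: a1 a2 b43 a4 a5
Rows 1 and 3 agree on Budget; apply Budget→Studio and equate their Studio entries.
Rows 2 and 4 agree on DName, Studio; apply DName, Studio→DirID, Budget and equate their DirID, Budget entries.
Rows 2 and 3 agree on DirID; apply DirID→Studio, Year and equate their Studio, Year entries.
Rows 2 and 4 agree on DirID; apply DirID→Studio, Year and equate their Studio, Year entries.
Rows 1 and 2 agree on Year; apply Year→DName and equate their DName entries.
Rows 1 and 3 agree on Year; apply Year→DName and equate their DName entries.
Rows 1 and 2 agree on DName, Studio; apply DName, Studio→DirID, Budget and equate their DirID, Budget entries.
Row 1 is now all distinguished symbols — the join is lossless.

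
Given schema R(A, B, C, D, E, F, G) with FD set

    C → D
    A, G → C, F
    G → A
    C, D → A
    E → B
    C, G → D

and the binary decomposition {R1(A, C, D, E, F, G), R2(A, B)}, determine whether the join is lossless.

Common attributes: R1 ∩ R2 = {A}.
No dependency enlarges {A}, so (A)⁺ = {A}.
The closure contains neither all of R1 = {A, C, D, E, F, G} nor all of R2 = {A, B}, so the common attributes are not a superkey of either fragment. The join is lossy.

No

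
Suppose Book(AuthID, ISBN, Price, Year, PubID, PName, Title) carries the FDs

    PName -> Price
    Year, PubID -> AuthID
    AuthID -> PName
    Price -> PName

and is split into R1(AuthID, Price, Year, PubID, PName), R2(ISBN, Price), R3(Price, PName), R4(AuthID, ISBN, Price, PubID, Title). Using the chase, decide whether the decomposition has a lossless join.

Chase test. Columns are AuthID, ISBN, Price, Year, PubID, PName, Title; row i has aⱼ where attribute j ∈ Ri, else bᵢⱼ.
Initial tableau (one row per fragment):
  row 1: a1 b12 a3 a4 a5 a6 b17
  row 2: b21 a2 a3 b24 b25 b26 b27
  row 3: b31 b32 a3 b34 b35 a6 b37
  row 4: a1 a2 a3 b44 a5 b46 a7
Rows 1 and 4 agree on AuthID; apply AuthID→PName and equate their PName entries.
Rows 1 and 2 agree on Price; apply Price→PName and equate their PName entries.
No row becomes fully distinguished — the join is lossy.

No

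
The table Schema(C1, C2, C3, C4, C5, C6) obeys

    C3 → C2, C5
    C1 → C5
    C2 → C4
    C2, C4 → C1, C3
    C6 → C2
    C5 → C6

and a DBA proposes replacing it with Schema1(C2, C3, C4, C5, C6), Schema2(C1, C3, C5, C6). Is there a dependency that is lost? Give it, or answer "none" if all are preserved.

C3 → C2, C5 lies within Schema1.
C1 → C5 lies within Schema2.
C2 → C4 lies within Schema1.
C2, C4 → C1, C3: restricted closure across fragments reaches C1, C3.
C6 → C2 lies within Schema1.
C5 → C6 lies within Schema1.
Every dependency is enforceable on the fragments, so the decomposition is dependency-preserving.

none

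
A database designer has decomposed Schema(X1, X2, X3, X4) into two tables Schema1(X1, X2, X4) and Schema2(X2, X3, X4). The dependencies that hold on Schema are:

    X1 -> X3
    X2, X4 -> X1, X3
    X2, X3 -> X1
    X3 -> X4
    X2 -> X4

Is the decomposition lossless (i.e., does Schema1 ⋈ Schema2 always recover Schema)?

Common attributes: Schema1 ∩ Schema2 = {X2, X4}.
Closure of {X2, X4}: X2, X4 → X1, X3 applies, adding X1, X3. So (X2, X4)⁺ = {X1, X2, X3, X4}.
This closure contains every attribute of Schema1, so Schema1 ∩ Schema2 → Schema1. The join is lossless.

Yes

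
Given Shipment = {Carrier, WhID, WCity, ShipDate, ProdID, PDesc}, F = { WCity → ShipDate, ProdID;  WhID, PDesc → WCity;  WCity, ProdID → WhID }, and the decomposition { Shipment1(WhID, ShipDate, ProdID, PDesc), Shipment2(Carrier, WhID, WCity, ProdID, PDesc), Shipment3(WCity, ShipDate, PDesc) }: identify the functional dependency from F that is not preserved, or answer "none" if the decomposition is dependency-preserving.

none

WCity → ShipDate, ProdID: restricted closure across fragments reaches ShipDate, ProdID.
WhID, PDesc → WCity lies within Shipment2.
WCity, ProdID → WhID lies within Shipment2.
Every dependency is enforceable on the fragments, so the decomposition is dependency-preserving.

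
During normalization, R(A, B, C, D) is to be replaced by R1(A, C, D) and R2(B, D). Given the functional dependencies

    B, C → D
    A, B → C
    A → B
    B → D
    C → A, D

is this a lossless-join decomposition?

Common attributes: R1 ∩ R2 = {D}.
No dependency enlarges {D}, so (D)⁺ = {D}.
The closure contains neither all of R1 = {A, C, D} nor all of R2 = {B, D}, so the common attributes are not a superkey of either fragment. The join is lossy.

No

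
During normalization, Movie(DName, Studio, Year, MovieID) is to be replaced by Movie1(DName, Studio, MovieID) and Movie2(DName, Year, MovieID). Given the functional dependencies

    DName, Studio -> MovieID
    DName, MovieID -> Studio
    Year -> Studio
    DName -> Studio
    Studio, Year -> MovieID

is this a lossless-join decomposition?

Yes

Common attributes: Movie1 ∩ Movie2 = {DName, MovieID}.
Closure of {DName, MovieID}: DName, MovieID → Studio applies, adding Studio. So (DName, MovieID)⁺ = {DName, Studio, MovieID}.
This closure contains every attribute of Movie1, so Movie1 ∩ Movie2 → Movie1. The join is lossless.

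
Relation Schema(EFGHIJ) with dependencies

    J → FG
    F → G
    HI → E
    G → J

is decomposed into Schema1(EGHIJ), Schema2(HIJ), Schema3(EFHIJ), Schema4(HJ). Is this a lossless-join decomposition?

Yes

Chase test. Columns are EFGHIJ; row i has aⱼ where attribute j ∈ Schemai, else bᵢⱼ.
Initial tableau (one row per fragment):
  row 1: a1 b12 a3 a4 a5 a6
  row 2: b21 b22 b23 a4 a5 a6
  row 3: a1 a2 b33 a4 a5 a6
  row 4: b41 b42 b43 a4 b45 a6
Rows 1 and 2 agree on J; apply J→FG and equate their FG entries.
Rows 1 and 3 agree on J; apply J→FG and equate their FG entries.
Rows 1 and 4 agree on J; apply J→FG and equate their FG entries.
Rows 1 and 2 agree on HI; apply HI→E and equate their E entries.
Row 1 is now all distinguished symbols — the join is lossless.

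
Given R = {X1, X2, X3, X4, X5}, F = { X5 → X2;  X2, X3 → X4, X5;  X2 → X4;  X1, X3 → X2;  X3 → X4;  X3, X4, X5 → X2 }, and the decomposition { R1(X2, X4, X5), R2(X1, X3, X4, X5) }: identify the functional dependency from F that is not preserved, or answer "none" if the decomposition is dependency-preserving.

Check X2, X3 → X4, X5: no single fragment contains all of {X2, X3, X4, X5}, and the restricted closure of {X2, X3} across the fragments never reaches {X4, X5}.
X5 → X2 is preserved.
X2 → X4 is preserved.
X1, X3 → X2 is preserved.
X3 → X4 is preserved.
X3, X4, X5 → X2 is preserved.

X2, X3 → X4, X5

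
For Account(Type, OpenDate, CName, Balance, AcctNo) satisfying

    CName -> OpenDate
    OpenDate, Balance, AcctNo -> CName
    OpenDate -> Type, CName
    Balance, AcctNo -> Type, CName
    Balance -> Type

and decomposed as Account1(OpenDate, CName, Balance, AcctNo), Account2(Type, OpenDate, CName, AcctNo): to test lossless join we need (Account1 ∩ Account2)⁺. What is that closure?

Type, OpenDate, CName, AcctNo

Account1 ∩ Account2 = {OpenDate, CName, AcctNo}.
OpenDate → Type, CName applies, adding Type
Closure: {Type, OpenDate, CName, AcctNo}.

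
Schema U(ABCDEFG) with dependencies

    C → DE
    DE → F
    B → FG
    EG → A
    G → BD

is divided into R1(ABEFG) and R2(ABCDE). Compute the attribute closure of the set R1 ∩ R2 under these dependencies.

R1 ∩ R2 = {ABE}.
B → FG applies, adding FG
G → BD applies, adding D
Closure: {ABDEFG}.

ABDEFG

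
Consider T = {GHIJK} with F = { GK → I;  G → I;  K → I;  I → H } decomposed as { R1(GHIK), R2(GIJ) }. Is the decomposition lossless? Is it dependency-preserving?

lossy but dependency-preserving

Lossless test: (GI)⁺ = {GHI}, which is a superkey of neither fragment — lossy.
Dependency preservation: every FD's attributes lie within a single fragment, so each can be enforced locally — preserved.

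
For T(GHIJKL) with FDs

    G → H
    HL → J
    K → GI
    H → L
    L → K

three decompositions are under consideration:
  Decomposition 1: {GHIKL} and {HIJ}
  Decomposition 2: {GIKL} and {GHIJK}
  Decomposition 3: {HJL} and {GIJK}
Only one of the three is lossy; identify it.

Decomposition 3

Decomposition 1: common = {HI}, closure = {GHIJKL} → lossless.
Decomposition 2: common = {GIK}, closure = {GHIJKL} → lossless.
Decomposition 3: common = {J}, closure = {J} → lossy.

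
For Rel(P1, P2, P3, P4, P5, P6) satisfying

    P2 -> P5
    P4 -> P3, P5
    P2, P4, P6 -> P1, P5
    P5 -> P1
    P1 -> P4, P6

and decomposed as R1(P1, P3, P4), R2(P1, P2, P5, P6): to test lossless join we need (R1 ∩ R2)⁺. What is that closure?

P1, P3, P4, P5, P6

R1 ∩ R2 = {P1}.
P1 → P4, P6 applies, adding P4, P6
P4 → P3, P5 applies, adding P3, P5
Closure: {P1, P3, P4, P5, P6}.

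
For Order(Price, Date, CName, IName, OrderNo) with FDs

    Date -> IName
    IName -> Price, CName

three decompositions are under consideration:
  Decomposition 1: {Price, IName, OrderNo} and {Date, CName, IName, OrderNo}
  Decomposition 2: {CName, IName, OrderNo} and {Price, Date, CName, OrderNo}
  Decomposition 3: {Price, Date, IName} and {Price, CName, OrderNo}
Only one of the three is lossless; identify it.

Decomposition 1

Decomposition 1: common = {IName, OrderNo}, closure = {Price, CName, IName, OrderNo} → lossless.
Decomposition 2: common = {CName, OrderNo}, closure = {CName, OrderNo} → lossy.
Decomposition 3: common = {Price}, closure = {Price} → lossy.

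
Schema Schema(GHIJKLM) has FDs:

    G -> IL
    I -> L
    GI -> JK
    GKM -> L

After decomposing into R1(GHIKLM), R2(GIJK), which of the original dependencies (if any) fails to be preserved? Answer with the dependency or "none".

none

G → IL lies within R1.
I → L lies within R1.
GI → JK lies within R2.
GKM → L lies within R1.
Every dependency is enforceable on the fragments, so the decomposition is dependency-preserving.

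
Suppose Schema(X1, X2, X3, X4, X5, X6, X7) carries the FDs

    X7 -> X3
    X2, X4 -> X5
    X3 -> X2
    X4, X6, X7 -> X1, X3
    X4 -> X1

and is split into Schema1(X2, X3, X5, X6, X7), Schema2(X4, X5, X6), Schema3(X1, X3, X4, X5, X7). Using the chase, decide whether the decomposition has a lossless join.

No

Chase test. Columns are X1, X2, X3, X4, X5, X6, X7; row i has aⱼ where attribute j ∈ Schemai, else bᵢⱼ.
Initial tableau (one row per fragment):
  row 1: b11 a2 a3 b14 a5 a6 a7
  row 2: b21 b22 b23 a4 a5 a6 b27
  row 3: a1 b32 a3 a4 a5 b36 a7
Rows 1 and 3 agree on X3; apply X3→X2 and equate their X2 entries.
Rows 2 and 3 agree on X4; apply X4→X1 and equate their X1 entries.
No row becomes fully distinguished — the join is lossy.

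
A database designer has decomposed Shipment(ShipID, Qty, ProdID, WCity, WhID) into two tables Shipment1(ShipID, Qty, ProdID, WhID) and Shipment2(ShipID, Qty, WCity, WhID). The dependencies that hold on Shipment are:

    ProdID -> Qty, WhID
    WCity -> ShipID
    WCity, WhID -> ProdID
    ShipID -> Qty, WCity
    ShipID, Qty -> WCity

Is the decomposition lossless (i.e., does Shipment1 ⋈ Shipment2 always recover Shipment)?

Common attributes: Shipment1 ∩ Shipment2 = {ShipID, Qty, WhID}.
Closure of {ShipID, Qty, WhID}: ShipID → Qty, WCity applies, adding WCity; WCity, WhID → ProdID applies, adding ProdID. So (ShipID, Qty, WhID)⁺ = {ShipID, Qty, ProdID, WCity, WhID}.
This closure contains every attribute of Shipment1, so Shipment1 ∩ Shipment2 → Shipment1. The join is lossless.

Yes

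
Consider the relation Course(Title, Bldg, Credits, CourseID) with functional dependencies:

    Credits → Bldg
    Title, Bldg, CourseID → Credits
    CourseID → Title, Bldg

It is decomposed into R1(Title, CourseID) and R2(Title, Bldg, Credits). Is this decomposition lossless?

Common attributes: R1 ∩ R2 = {Title}.
No dependency enlarges {Title}, so (Title)⁺ = {Title}.
The closure contains neither all of R1 = {Title, CourseID} nor all of R2 = {Title, Bldg, Credits}, so the common attributes are not a superkey of either fragment. The join is lossy.

No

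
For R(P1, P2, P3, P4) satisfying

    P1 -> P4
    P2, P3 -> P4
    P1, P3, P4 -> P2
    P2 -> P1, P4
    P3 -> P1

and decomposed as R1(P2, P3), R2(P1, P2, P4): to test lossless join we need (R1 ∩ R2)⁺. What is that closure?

R1 ∩ R2 = {P2}.
P2 → P1, P4 applies, adding P1, P4
Closure: {P1, P2, P4}.

P1, P2, P4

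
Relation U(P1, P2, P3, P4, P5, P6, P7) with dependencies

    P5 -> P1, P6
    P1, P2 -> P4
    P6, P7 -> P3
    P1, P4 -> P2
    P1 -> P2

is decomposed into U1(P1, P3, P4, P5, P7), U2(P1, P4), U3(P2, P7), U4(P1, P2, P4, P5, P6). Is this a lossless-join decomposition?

Chase test. Columns are P1, P2, P3, P4, P5, P6, P7; row i has aⱼ where attribute j ∈ Ui, else bᵢⱼ.
Initial tableau (one row per fragment):
  row 1: a1 b12 a3 a4 a5 b16 a7
  row 2: a1 b22 b23 a4 b25 b26 b27
  row 3: b31 a2 b33 b34 b35 b36 a7
  row 4: a1 a2 b43 a4 a5 a6 b47
Rows 1 and 4 agree on P5; apply P5→P1, P6 and equate their P1, P6 entries.
Rows 1 and 2 agree on P1, P4; apply P1, P4→P2 and equate their P2 entries.
Rows 1 and 4 agree on P1, P4; apply P1, P4→P2 and equate their P2 entries.
Row 1 is now all distinguished symbols — the join is lossless.

Yes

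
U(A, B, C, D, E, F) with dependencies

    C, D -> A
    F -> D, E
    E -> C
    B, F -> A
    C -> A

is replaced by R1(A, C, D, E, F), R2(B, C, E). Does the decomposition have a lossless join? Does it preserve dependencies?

Lossless test: (C, E)⁺ = {A, C, E}, which is a superkey of neither fragment — lossy.
Dependency preservation: B, F → A is not contained in any single fragment, but the restricted closure of its left-hand side across the fragments still reaches the right-hand side; the remaining FDs each lie inside some fragment. All dependencies are preserved.

lossy but dependency-preserving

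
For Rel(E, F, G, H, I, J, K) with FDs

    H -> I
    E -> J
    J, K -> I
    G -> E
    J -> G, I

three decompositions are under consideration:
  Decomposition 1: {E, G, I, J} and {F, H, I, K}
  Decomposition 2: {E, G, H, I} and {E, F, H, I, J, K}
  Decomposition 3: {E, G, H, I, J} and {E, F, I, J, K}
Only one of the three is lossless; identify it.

Decomposition 2

Decomposition 1: common = {I}, closure = {I} → lossy.
Decomposition 2: common = {E, H, I}, closure = {E, G, H, I, J} → lossless.
Decomposition 3: common = {E, I, J}, closure = {E, G, I, J} → lossy.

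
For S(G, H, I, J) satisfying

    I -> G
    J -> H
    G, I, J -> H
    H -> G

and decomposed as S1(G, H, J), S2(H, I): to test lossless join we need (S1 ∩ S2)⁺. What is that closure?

S1 ∩ S2 = {H}.
H → G applies, adding G
Closure: {G, H}.

G, H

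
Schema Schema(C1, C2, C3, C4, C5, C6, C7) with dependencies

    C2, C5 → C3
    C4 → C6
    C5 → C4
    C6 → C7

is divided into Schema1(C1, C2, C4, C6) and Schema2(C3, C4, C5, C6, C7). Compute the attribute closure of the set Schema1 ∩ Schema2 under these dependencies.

Schema1 ∩ Schema2 = {C4, C6}.
C6 → C7 applies, adding C7
Closure: {C4, C6, C7}.

C4, C6, C7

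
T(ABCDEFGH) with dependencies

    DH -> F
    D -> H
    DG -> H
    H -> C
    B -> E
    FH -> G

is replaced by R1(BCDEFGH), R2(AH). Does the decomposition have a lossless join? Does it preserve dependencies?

lossy but dependency-preserving

Lossless test: (H)⁺ = {CH}, which is a superkey of neither fragment — lossy.
Dependency preservation: every FD's attributes lie within a single fragment, so each can be enforced locally — preserved.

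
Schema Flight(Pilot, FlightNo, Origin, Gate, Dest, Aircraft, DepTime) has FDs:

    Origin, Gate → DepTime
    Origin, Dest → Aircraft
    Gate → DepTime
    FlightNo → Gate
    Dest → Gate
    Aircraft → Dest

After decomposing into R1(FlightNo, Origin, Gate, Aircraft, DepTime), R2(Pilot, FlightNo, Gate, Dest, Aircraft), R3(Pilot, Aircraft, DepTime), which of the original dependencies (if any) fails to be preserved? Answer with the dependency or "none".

Origin, Dest → Aircraft

Check Origin, Dest → Aircraft: no single fragment contains all of {Origin, Dest, Aircraft}, and the restricted closure of {Origin, Dest} across the fragments never reaches {Aircraft}.
Origin, Gate → DepTime is preserved.
Gate → DepTime is preserved.
FlightNo → Gate is preserved.
Dest → Gate is preserved.
Aircraft → Dest is preserved.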